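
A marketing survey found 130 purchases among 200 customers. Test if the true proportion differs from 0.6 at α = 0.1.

p̂ = 0.65, p₀ = 0.6. z = (p̂ - p₀)/√(p₀(1-p₀)/n) = 1.443. Critical: ±1.645. Fail to reject H₀.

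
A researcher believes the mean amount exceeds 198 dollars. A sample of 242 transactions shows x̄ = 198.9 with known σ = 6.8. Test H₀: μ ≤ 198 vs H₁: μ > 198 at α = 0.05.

z = 2.059. Critical value: 1.645. Reject H₀.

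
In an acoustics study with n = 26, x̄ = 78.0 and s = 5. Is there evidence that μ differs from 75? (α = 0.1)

t = (x̄ - μ₀)/(s/√n) = (78.0 - 75)/(5/√26) = 3.059. df = 25, critical t = ±1.708. Reject H₀.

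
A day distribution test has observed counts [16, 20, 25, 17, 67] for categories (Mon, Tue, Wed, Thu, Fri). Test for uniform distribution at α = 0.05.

Expected = 29 each. χ² = Σ(O-E)²/E = 63.931. df = 4, critical value = 9.488. Reject H₀.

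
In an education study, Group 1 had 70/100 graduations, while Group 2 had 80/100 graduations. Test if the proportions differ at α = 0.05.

p̂₁ = 0.7, p̂₂ = 0.8, pooled p̂ = 0.75. z = -1.633. Critical: ±1.96. Fail to reject H₀.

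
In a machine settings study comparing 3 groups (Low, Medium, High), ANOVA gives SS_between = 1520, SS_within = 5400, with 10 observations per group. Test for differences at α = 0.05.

df_between = 2, df_within = 27. F = MS_between/MS_within = 760.0/200.0 = 3.8. F_crit ≈ 3.354. Reject H₀. At least one mean differs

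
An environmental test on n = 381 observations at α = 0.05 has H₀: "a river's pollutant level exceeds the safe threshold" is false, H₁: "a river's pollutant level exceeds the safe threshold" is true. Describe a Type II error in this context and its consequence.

Type II error: failing to reject H₀ when it is false — concluding that a river's pollutant level exceeds the safe threshold is not supported when in fact it is. Consequence: allowing unsafe pollution to continue.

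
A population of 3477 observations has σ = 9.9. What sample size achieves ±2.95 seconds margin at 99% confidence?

Without FPC: n₀ = (2.576×9.9/2.95)² = 74.734. With FPC: n = n₀N/(n₀+N-1) = 73.2 → n = 74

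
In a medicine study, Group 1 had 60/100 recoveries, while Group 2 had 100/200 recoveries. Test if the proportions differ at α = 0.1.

p̂₁ = 0.6, p̂₂ = 0.5, pooled p̂ = 0.533. z = 1.637. Critical: ±1.645. Fail to reject H₀.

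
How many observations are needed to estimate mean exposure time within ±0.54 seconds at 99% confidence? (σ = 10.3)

n = (z*σ/E)² = (2.576×10.3/0.54)² = 2414.2 → n = 2415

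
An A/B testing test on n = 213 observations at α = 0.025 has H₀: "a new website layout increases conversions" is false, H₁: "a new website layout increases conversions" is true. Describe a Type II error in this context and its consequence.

Type II error: failing to reject H₀ when it is false — concluding that a new website layout increases conversions is not supported when in fact it is. Consequence: discarding a layout that would have improved conversions — lost revenue.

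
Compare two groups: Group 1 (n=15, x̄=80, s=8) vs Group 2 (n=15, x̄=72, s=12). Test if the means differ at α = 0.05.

Pooled sp = 10.2. t = 2.148, df = 28. Critical t = ±2.048. Reject H₀.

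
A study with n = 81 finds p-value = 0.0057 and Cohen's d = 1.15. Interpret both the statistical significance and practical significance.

Statistically significant (p = 0.0057 < 0.05). Cohen's d = 1.15 indicates a large effect size. Both statistical and practical significance should be considered.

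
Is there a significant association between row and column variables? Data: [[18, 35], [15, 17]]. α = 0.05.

χ² = 1.401. df = 1, critical = 3.841. Fail to reject H₀. No evidence of dependence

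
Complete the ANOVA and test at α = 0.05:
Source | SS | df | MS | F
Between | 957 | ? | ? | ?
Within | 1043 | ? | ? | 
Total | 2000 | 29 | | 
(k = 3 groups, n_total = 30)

df_between = 2, df_within = 27. MS_between = 478.5, MS_within = 38.63. F = 12.387, F_crit ≈ 3.354. Reject H₀.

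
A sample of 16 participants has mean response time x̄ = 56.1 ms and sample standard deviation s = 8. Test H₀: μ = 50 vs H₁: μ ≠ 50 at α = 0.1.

t = (x̄ - μ₀)/(s/√n) = (56.1 - 50)/(8/√16) = 3.05. df = 15, critical t = ±1.753. Reject H₀.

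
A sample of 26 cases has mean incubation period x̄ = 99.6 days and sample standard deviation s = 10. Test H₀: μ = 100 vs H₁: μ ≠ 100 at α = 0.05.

t = (x̄ - μ₀)/(s/√n) = (99.6 - 100)/(10/√26) = -0.204. df = 25, critical t = ±2.06. Fail to reject H₀.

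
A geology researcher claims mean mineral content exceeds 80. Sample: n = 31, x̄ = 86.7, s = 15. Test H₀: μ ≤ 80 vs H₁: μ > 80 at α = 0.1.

t = (86.7 - 80)/(15/√31) = 2.487, df = 30. Critical t = 1.31. Reject H₀.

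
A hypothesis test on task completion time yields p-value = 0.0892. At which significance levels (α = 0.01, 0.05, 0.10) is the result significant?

p = 0.0892. Significant at: α = 0.1.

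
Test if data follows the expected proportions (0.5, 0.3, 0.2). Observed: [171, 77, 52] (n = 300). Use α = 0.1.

Expected: [150.0, 90.0, 60.0]. χ² = 5.884. df = 2, critical = 4.605. Reject H₀.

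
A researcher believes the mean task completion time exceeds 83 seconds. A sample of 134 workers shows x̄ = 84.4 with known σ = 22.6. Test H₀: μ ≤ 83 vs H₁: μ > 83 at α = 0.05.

z = 0.717. Critical value: 1.645. Fail to reject H₀.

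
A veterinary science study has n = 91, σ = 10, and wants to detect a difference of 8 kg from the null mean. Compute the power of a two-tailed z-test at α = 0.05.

SE = σ/√n = 10/√91 = 1.048. Non-centrality λ = d/SE = 8/1.048 = 7.632. Power ≈ Φ(λ - z_{α/2}) = Φ(7.632 - 1.96) = Φ(5.672) = 1.0.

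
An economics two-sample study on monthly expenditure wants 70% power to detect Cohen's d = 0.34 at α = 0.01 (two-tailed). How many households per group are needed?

z_{α/2} = 2.576, z_β = Φ⁻¹(0.7) = 0.524. For small effect (d = 0.34): n per group = 2(z_{α/2} + z_β)²/d² = 2(2.576 + 0.524)²/0.34² = 166.3 → 167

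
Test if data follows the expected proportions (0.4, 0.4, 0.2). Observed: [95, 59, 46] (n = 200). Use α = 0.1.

Expected: [80.0, 80.0, 40.0]. χ² = 9.225. df = 2, critical = 4.605. Reject H₀.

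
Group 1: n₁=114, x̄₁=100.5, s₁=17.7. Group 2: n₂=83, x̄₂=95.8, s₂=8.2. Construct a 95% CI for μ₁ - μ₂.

Difference = 4.7. SE = √(17.7²/114 + 8.2²/83) = 1.886. CI = (1.0, 8.4)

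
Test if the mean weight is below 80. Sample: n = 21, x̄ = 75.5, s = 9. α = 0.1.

t = (75.5 - 80)/(9/√21) = -2.291, df = 20. Critical t = -1.325. Reject H₀.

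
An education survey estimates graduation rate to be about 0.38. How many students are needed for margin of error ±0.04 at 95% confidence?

n = z²p(1-p)/E² = 1.96²×0.38×0.62/0.04² = 565.7 → n = 566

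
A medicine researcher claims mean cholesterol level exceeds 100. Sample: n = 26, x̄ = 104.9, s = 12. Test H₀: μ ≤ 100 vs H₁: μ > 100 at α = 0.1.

t = (104.9 - 100)/(12/√26) = 2.082, df = 25. Critical t = 1.316. Reject H₀.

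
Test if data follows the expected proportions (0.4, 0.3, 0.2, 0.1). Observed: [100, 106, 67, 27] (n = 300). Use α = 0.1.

Expected: [120.0, 90.0, 60.0, 30.0]. χ² = 7.294. df = 3, critical = 6.251. Reject H₀.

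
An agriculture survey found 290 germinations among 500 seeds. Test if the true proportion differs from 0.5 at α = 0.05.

p̂ = 0.58, p₀ = 0.5. z = (p̂ - p₀)/√(p₀(1-p₀)/n) = 3.578. Critical: ±1.96. Reject H₀.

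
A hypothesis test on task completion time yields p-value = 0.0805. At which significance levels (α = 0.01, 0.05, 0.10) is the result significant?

p = 0.0805. Significant at: α = 0.1.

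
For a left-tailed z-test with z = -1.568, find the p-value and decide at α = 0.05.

p = P(Z < -1.568) = Φ(-1.568) ≈ 0.0584. Since p ≥ 0.05, fail to reject H₀ (not significant) at α = 0.05.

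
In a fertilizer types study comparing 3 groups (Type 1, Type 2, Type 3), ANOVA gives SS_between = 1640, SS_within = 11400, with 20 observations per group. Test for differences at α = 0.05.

df_between = 2, df_within = 57. F = MS_between/MS_within = 820.0/200.0 = 4.1. F_crit ≈ 3.159. Reject H₀. At least one mean differs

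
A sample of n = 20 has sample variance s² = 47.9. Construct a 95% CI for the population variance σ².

df = 19. χ²_{0.025} = 32.852, χ²_{0.975} = 8.907. CI for σ² = ((n-1)s²/χ²_{α/2}, (n-1)s²/χ²_{1-α/2}) = (19·47.9/32.852, 19·47.9/8.907) = (27.7, 102.18)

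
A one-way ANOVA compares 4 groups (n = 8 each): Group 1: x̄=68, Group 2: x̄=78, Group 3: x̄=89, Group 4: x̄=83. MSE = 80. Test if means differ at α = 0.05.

Grand mean = 79.5. SS_between = 1896.0, MS_between = 632.0. F = 7.9, F_crit ≈ 2.947. Reject H₀.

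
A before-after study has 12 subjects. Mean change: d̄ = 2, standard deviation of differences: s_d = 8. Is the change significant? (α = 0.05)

t = d̄/(s_d/√n) = 2/(8/√12) = 0.866. df = 11, critical t = ±2.201. Fail to reject H₀.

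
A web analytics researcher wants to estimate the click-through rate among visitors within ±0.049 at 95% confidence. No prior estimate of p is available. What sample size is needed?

Conservative approach: use p = 0.5 (maximizes p(1-p) = 0.25). n = z²(0.25)/E² = 1.96²×0.25/0.049² = 400.0 → n = 400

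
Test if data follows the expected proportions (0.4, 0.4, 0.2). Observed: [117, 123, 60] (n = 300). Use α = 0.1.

Expected: [120.0, 120.0, 60.0]. χ² = 0.15. df = 2, critical = 4.605. Fail to reject H₀.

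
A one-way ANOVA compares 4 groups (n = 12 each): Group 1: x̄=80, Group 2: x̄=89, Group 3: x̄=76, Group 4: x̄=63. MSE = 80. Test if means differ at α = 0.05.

Grand mean = 77.0. SS_between = 4200.0, MS_between = 1400.0. F = 17.5, F_crit ≈ 2.816. Reject H₀.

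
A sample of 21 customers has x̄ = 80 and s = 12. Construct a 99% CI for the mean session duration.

CI = x̄ ± t*(s/√n) = 80 ± 2.845(12/√21) = (72.55, 87.45)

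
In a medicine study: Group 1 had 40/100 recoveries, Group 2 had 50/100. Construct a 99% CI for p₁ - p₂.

p̂₁ = 0.4, p̂₂ = 0.5. Difference = -0.1. CI = (-0.28, 0.08)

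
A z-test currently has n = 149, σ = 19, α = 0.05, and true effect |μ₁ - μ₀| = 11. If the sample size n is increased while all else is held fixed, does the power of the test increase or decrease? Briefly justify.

Power increases: a larger n shrinks the standard error σ/√n, moving the sampling distribution under H₁ further from the critical value.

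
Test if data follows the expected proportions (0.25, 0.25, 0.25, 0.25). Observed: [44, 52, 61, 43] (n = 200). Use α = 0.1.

Expected: [50.0, 50.0, 50.0, 50.0]. χ² = 4.2. df = 3, critical = 6.251. Fail to reject H₀.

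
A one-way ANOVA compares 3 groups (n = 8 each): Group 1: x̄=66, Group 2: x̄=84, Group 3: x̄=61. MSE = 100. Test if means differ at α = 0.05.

Grand mean = 70.33. SS_between = 2341.33, MS_between = 1170.67. F = 11.707, F_crit ≈ 3.467. Reject H₀.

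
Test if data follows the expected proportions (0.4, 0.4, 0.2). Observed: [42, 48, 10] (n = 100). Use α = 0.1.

Expected: [40.0, 40.0, 20.0]. χ² = 6.7. df = 2, critical = 4.605. Reject H₀.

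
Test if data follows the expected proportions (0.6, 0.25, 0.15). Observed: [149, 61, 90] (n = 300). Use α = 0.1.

Expected: [180.0, 75.0, 45.0]. χ² = 52.952. df = 2, critical = 4.605. Reject H₀.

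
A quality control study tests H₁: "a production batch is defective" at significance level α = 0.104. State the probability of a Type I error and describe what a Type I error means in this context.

P(Type I error) = α = 0.104. A Type I error is rejecting H₀ when H₀ is actually true (false positive) — here, concluding that a production batch is defective when in fact this is not the case. Consequence: scrapping a good batch — wasted material and cost for no reason.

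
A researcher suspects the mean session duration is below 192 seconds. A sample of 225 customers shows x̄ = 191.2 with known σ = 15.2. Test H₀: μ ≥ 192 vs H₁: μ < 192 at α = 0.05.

z = -0.789. Critical value: -1.645. Fail to reject H₀.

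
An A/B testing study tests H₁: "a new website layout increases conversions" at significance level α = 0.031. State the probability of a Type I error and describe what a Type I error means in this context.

P(Type I error) = α = 0.031. A Type I error is rejecting H₀ when H₀ is actually true (false positive) — here, concluding that a new website layout increases conversions when in fact this is not the case. Consequence: rolling out a layout that doesn't actually help — wasted engineering effort.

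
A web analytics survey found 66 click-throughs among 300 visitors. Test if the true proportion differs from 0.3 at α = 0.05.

p̂ = 0.22, p₀ = 0.3. z = (p̂ - p₀)/√(p₀(1-p₀)/n) = -3.024. Critical: ±1.96. Reject H₀.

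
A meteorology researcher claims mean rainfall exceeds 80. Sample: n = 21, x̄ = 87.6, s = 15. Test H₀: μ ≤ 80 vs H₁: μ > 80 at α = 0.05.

t = (87.6 - 80)/(15/√21) = 2.322, df = 20. Critical t = 1.725. Reject H₀.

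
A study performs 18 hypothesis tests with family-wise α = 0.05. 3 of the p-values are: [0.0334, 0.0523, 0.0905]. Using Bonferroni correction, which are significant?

Bonferroni α = 0.05/18 = 0.00278. None of the given p-values are significant.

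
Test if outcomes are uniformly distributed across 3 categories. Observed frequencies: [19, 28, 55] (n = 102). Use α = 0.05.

Expected = 34 each. χ² = Σ(O-E)²/E = 20.647. df = 2, critical value = 5.991. Reject H₀.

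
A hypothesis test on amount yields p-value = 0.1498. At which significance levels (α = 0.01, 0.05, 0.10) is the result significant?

p = 0.1498. Not significant at any of the given levels.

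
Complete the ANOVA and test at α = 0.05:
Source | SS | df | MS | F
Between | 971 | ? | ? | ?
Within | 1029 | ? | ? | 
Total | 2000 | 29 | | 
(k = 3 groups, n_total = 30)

df_between = 2, df_within = 27. MS_between = 485.5, MS_within = 38.11. F = 12.739, F_crit ≈ 3.354. Reject H₀.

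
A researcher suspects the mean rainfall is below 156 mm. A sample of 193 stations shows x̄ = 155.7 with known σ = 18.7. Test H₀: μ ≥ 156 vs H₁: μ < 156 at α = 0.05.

z = -0.223. Critical value: -1.645. Fail to reject H₀.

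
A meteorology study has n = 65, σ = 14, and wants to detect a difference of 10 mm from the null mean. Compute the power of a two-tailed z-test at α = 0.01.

SE = σ/√n = 14/√65 = 1.736. Non-centrality λ = d/SE = 10/1.736 = 5.759. Power ≈ Φ(λ - z_{α/2}) = Φ(5.759 - 2.576) = Φ(3.183) = 0.999.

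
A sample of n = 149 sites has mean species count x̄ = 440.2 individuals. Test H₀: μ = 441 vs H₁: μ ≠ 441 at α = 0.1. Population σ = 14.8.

z = (x̄ - μ₀)/(σ/√n) = (440.2 - 441)/(14.8/√149) = -0.66. Critical value: ±1.645. Since |-0.66| ≤ 1.645, Fail to reject H₀.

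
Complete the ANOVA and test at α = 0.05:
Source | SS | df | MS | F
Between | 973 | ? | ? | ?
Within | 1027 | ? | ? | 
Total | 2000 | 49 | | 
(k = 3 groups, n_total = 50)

df_between = 2, df_within = 47. MS_between = 486.5, MS_within = 21.85. F = 22.264, F_crit ≈ 3.195. Reject H₀.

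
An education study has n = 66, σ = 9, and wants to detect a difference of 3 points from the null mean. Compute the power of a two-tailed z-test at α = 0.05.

SE = σ/√n = 9/√66 = 1.108. Non-centrality λ = d/SE = 3/1.108 = 2.708. Power ≈ Φ(λ - z_{α/2}) = Φ(2.708 - 1.96) = Φ(0.748) = 0.773.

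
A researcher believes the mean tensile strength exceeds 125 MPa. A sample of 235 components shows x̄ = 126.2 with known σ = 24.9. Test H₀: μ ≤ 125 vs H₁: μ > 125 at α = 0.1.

z = 0.739. Critical value: 1.28. Fail to reject H₀.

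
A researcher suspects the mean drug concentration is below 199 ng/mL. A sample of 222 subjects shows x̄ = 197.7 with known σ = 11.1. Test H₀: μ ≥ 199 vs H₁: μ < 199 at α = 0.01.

z = -1.745. Critical value: -2.33. Fail to reject H₀.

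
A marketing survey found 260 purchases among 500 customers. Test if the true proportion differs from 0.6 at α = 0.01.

p̂ = 0.52, p₀ = 0.6. z = (p̂ - p₀)/√(p₀(1-p₀)/n) = -3.651. Critical: ±2.576. Reject H₀.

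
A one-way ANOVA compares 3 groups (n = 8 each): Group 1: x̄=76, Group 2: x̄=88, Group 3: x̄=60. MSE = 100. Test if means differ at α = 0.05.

Grand mean = 74.67. SS_between = 3157.33, MS_between = 1578.67. F = 15.787, F_crit ≈ 3.467. Reject H₀.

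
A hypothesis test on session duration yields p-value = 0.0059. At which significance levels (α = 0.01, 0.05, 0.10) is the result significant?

p = 0.0059. Significant at: α = 0.01, 0.05, 0.1.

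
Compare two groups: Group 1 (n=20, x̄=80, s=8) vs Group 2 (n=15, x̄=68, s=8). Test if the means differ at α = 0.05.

Pooled sp = 8.0. t = 4.392, df = 33. Critical t = ±2.035. Reject H₀.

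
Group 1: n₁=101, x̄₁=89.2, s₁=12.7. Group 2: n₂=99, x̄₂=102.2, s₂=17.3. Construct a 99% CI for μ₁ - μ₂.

Difference = -13.0. SE = √(12.7²/101 + 17.3²/99) = 2.149. CI = (-18.54, -7.46)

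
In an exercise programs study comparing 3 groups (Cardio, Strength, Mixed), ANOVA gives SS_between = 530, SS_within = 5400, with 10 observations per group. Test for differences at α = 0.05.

df_between = 2, df_within = 27. F = MS_between/MS_within = 265.0/200.0 = 1.325. F_crit ≈ 3.354. Fail to reject H₀.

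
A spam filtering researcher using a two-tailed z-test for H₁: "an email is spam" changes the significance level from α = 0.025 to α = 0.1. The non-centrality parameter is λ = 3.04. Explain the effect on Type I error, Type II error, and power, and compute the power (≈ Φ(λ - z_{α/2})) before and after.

Increasing α from 0.025 to 0.1:
• Type I error rate increases (α is the Type I rate by definition).
• Critical value moves from z_{α/2} = 2.241 to 1.645, so power = Φ(λ - z_{α/2}) goes from Φ(3.04 - 2.241) = 0.788 to Φ(3.04 - 1.645) = 0.918.
• Type II error rate β = 1 - power therefore decreases (0.212 → 0.082).
Appropriate when false negatives are costly — here, a spam email lands in the inbox.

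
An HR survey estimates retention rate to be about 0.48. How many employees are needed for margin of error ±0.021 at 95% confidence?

n = z²p(1-p)/E² = 1.96²×0.48×0.52/0.021² = 2174.3 → n = 2175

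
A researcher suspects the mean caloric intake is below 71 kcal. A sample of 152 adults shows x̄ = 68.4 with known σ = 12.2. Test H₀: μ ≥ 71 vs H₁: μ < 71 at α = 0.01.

z = -2.627. Critical value: -2.33. Reject H₀.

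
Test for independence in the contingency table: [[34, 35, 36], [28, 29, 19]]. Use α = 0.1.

χ² = 1.797. df = 2, critical = 4.605. Fail to reject H₀. No evidence of dependence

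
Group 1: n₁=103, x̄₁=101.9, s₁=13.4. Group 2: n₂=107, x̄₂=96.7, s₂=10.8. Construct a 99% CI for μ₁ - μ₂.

Difference = 5.2. SE = √(13.4²/103 + 10.8²/107) = 1.683. CI = (0.86, 9.54)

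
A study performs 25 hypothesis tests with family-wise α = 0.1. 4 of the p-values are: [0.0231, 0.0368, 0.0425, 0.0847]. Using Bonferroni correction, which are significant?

Bonferroni α = 0.1/25 = 0.004. None of the given p-values are significant.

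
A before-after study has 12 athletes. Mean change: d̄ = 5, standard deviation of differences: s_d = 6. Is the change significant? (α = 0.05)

t = d̄/(s_d/√n) = 5/(6/√12) = 2.887. df = 11, critical t = ±2.201. Reject H₀.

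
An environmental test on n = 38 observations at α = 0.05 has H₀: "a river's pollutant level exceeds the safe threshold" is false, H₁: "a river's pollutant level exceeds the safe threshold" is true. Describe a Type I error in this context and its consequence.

Type I error: rejecting H₀ when it is true — concluding that a river's pollutant level exceeds the safe threshold when in fact it is not. Consequence: shutting down a compliant factory unnecessarily.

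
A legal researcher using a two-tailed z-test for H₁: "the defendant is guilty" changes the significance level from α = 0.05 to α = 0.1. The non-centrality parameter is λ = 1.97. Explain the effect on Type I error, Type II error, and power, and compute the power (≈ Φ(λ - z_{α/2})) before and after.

Increasing α from 0.05 to 0.1:
• Type I error rate increases (α is the Type I rate by definition).
• Critical value moves from z_{α/2} = 1.96 to 1.645, so power = Φ(λ - z_{α/2}) goes from Φ(1.97 - 1.96) = 0.504 to Φ(1.97 - 1.645) = 0.627.
• Type II error rate β = 1 - power therefore decreases (0.496 → 0.373).
Appropriate when false negatives are costly — here, acquitting a guilty person.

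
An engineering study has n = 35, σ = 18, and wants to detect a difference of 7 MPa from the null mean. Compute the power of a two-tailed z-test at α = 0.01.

SE = σ/√n = 18/√35 = 3.043. Non-centrality λ = d/SE = 7/3.043 = 2.301. Power ≈ Φ(λ - z_{α/2}) = Φ(2.301 - 2.576) = Φ(-0.275) = 0.392.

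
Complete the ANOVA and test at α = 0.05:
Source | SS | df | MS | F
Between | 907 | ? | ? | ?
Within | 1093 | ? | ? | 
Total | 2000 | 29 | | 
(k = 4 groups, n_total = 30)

df_between = 3, df_within = 26. MS_between = 302.33, MS_within = 42.04. F = 7.192, F_crit ≈ 2.975. Reject H₀.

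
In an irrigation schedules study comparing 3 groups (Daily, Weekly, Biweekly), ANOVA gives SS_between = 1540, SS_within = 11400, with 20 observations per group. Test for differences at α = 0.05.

df_between = 2, df_within = 57. F = MS_between/MS_within = 770.0/200.0 = 3.85. F_crit ≈ 3.159. Reject H₀. At least one mean differs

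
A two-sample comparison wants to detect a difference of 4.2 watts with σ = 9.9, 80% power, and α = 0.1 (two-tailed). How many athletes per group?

n per group = 2(z_α/2 + z_β)²σ²/d² = 2×(1.645 + 0.84)²×9.9²/4.2² = 68.6 → n = 69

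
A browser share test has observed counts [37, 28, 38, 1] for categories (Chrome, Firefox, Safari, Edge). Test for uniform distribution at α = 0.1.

Expected = 26 each. χ² = Σ(O-E)²/E = 34.385. df = 3, critical value = 6.251. Reject H₀.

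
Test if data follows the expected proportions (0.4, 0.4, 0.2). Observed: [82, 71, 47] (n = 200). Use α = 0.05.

Expected: [80.0, 80.0, 40.0]. χ² = 2.288. df = 2, critical = 5.991. Fail to reject H₀.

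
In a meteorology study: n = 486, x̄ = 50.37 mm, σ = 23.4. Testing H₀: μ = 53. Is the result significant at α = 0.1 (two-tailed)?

z = (50.37 - 53)/(23.4/√486) = -2.478. Since |z| > 1.645, significant at α = 0.1.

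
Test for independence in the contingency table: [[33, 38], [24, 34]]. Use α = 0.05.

χ² = 0.337. df = 1, critical = 3.841. Fail to reject H₀. No evidence of dependence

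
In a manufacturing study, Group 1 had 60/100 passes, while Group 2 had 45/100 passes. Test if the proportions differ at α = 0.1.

p̂₁ = 0.6, p̂₂ = 0.45, pooled p̂ = 0.525. z = 2.124. Critical: ±1.645. Reject H₀.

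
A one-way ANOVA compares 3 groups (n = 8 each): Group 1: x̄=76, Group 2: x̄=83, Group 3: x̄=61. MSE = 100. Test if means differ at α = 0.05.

Grand mean = 73.33. SS_between = 2021.33, MS_between = 1010.67. F = 10.107, F_crit ≈ 3.467. Reject H₀.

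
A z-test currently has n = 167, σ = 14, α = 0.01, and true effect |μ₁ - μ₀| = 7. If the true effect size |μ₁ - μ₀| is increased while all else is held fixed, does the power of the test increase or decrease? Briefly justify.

Power increases: a larger true effect increases the non-centrality λ = |μ₁ - μ₀|/(σ/√n).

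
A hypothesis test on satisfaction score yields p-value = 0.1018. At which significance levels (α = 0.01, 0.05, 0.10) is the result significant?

p = 0.1018. Not significant at any of the given levels.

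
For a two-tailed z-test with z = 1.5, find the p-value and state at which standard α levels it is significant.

p = 2·P(Z > |1.5|) = 2·(1 - Φ(1.5)) ≈ 0.1336. Not significant at any standard level.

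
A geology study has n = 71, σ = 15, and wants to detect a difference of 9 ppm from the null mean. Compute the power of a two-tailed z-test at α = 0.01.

SE = σ/√n = 15/√71 = 1.78. Non-centrality λ = d/SE = 9/1.78 = 5.056. Power ≈ Φ(λ - z_{α/2}) = Φ(5.056 - 2.576) = Φ(2.48) = 0.993.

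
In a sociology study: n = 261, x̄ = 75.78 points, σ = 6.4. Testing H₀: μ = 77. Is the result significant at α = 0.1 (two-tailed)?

z = (75.78 - 77)/(6.4/√261) = -3.08. Since |z| > 1.645, significant at α = 0.1.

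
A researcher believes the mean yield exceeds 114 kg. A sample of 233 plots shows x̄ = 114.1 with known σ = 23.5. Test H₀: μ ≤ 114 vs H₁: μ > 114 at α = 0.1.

z = 0.065. Critical value: 1.28. Fail to reject H₀.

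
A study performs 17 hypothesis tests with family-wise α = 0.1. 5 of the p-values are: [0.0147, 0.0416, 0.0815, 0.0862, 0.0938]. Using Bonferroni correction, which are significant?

Bonferroni α = 0.1/17 = 0.00588. None of the given p-values are significant.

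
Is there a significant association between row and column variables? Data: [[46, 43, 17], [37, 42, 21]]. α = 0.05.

χ² = 1.235. df = 2, critical = 5.991. Fail to reject H₀. No evidence of dependence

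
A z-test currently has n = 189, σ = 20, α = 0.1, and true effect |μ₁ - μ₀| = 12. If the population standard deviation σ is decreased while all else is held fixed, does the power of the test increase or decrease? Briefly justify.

Power increases: a smaller σ shrinks the standard error σ/√n, moving the sampling distribution under H₁ further from the critical value.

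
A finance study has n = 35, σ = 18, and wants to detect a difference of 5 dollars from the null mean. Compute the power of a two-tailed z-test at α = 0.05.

SE = σ/√n = 18/√35 = 3.043. Non-centrality λ = d/SE = 5/3.043 = 1.643. Power ≈ Φ(λ - z_{α/2}) = Φ(1.643 - 1.96) = Φ(-0.317) = 0.376.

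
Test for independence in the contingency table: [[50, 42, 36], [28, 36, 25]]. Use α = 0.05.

χ² = 1.696. df = 2, critical = 5.991. Fail to reject H₀. No evidence of dependence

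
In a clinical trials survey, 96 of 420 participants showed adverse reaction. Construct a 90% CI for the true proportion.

p̂ = 0.229. CI = p̂ ± z*√(p̂(1-p̂)/n) = (0.195, 0.262)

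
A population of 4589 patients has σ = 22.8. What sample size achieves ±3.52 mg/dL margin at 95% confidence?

Without FPC: n₀ = (1.96×22.8/3.52)² = 161.175. With FPC: n = n₀N/(n₀+N-1) = 155.7 → n = 156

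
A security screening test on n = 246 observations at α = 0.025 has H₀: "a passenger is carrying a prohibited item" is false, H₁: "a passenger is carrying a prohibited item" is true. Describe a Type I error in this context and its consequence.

Type I error: rejecting H₀ when it is true — concluding that a passenger is carrying a prohibited item when in fact it is not. Consequence: detaining an innocent passenger — delay and inconvenience.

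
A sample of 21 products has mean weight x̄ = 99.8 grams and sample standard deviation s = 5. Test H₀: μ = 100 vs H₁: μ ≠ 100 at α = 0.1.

t = (x̄ - μ₀)/(s/√n) = (99.8 - 100)/(5/√21) = -0.183. df = 20, critical t = ±1.725. Fail to reject H₀.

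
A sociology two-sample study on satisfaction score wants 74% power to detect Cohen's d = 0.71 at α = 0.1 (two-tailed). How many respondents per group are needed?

z_{α/2} = 1.645, z_β = Φ⁻¹(0.74) = 0.643. For medium effect (d = 0.71): n per group = 2(z_{α/2} + z_β)²/d² = 2(1.645 + 0.643)²/0.71² = 20.8 → 21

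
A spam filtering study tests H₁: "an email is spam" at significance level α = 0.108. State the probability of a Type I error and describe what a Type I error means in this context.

P(Type I error) = α = 0.108. A Type I error is rejecting H₀ when H₀ is actually true (false positive) — here, concluding that an email is spam when in fact this is not the case. Consequence: a legitimate email is sent to the spam folder and the user misses it.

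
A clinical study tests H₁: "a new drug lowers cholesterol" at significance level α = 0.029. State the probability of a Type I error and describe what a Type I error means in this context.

P(Type I error) = α = 0.029. A Type I error is rejecting H₀ when H₀ is actually true (false positive) — here, concluding that a new drug lowers cholesterol when in fact this is not the case. Consequence: approving an ineffective drug — patients take a useless medication and may skip effective alternatives.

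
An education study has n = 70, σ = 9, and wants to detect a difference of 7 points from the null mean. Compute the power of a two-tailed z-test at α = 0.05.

SE = σ/√n = 9/√70 = 1.076. Non-centrality λ = d/SE = 7/1.076 = 6.507. Power ≈ Φ(λ - z_{α/2}) = Φ(6.507 - 1.96) = Φ(4.547) = 1.0.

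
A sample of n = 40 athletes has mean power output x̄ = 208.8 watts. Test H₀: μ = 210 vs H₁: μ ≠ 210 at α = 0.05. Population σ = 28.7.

z = (x̄ - μ₀)/(σ/√n) = (208.8 - 210)/(28.7/√40) = -0.264. Critical value: ±1.96. Since |-0.264| ≤ 1.96, Fail to reject H₀.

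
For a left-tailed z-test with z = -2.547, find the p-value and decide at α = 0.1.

p = P(Z < -2.547) = Φ(-2.547) ≈ 0.0054. Since p < 0.1, reject H₀ (significant) at α = 0.1.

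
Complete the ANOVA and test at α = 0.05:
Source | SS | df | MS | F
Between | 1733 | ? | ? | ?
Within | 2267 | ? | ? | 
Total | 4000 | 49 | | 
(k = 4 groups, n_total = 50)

df_between = 3, df_within = 46. MS_between = 577.67, MS_within = 49.28. F = 11.722, F_crit ≈ 2.807. Reject H₀.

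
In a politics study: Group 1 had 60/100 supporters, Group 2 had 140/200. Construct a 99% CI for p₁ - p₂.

p̂₁ = 0.6, p̂₂ = 0.7. Difference = -0.1. CI = (-0.251, 0.051)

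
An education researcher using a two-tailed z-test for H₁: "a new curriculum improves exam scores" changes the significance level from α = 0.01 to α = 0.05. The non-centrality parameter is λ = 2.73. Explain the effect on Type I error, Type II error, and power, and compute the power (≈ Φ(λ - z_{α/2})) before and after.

Increasing α from 0.01 to 0.05:
• Type I error rate increases (α is the Type I rate by definition).
• Critical value moves from z_{α/2} = 2.576 to 1.96, so power = Φ(λ - z_{α/2}) goes from Φ(2.73 - 2.576) = 0.561 to Φ(2.73 - 1.96) = 0.779.
• Type II error rate β = 1 - power therefore decreases (0.439 → 0.221).
Appropriate when false negatives are costly — here, keeping the old curriculum when the new one would have helped students.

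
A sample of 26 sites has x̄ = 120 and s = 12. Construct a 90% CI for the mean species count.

CI = x̄ ± t*(s/√n) = 120 ± 1.708(12/√26) = (115.98, 124.02)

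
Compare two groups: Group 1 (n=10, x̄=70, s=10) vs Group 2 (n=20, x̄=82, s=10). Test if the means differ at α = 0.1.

Pooled sp = 10.0. t = -3.098, df = 28. Critical t = ±1.701. Reject H₀.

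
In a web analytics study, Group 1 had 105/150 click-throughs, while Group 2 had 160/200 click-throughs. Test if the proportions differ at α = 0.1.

p̂₁ = 0.7, p̂₂ = 0.8, pooled p̂ = 0.757. z = -2.159. Critical: ±1.645. Reject H₀.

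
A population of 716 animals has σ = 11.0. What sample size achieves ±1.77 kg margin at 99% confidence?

Without FPC: n₀ = (2.576×11.0/1.77)² = 256.289. With FPC: n = n₀N/(n₀+N-1) = 188.9 → n = 189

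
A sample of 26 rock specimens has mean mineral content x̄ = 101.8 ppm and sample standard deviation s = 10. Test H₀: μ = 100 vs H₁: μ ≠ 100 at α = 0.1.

t = (x̄ - μ₀)/(s/√n) = (101.8 - 100)/(10/√26) = 0.918. df = 25, critical t = ±1.708. Fail to reject H₀.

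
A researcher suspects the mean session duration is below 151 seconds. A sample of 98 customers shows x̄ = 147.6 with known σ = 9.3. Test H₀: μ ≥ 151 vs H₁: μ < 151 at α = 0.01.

z = -3.619. Critical value: -2.33. Reject H₀.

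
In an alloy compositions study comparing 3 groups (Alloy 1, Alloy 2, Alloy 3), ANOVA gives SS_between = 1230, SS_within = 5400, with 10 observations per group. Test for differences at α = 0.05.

df_between = 2, df_within = 27. F = MS_between/MS_within = 615.0/200.0 = 3.075. F_crit ≈ 3.354. Fail to reject H₀.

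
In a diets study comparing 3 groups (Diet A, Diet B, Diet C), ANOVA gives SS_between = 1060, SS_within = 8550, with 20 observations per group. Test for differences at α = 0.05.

df_between = 2, df_within = 57. F = MS_between/MS_within = 530.0/150.0 = 3.533. F_crit ≈ 3.159. Reject H₀. At least one mean differs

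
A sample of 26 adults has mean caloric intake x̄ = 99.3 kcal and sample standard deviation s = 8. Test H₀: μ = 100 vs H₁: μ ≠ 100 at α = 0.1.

t = (x̄ - μ₀)/(s/√n) = (99.3 - 100)/(8/√26) = -0.446. df = 25, critical t = ±1.708. Fail to reject H₀.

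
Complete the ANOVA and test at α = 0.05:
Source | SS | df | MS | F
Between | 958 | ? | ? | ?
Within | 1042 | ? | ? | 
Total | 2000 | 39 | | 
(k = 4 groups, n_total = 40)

df_between = 3, df_within = 36. MS_between = 319.33, MS_within = 28.94. F = 11.033, F_crit ≈ 2.866. Reject H₀.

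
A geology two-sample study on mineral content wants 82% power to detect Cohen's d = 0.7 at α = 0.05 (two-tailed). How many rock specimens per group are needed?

z_{α/2} = 1.96, z_β = Φ⁻¹(0.82) = 0.915. For medium effect (d = 0.7): n per group = 2(z_{α/2} + z_β)²/d² = 2(1.96 + 0.915)²/0.7² = 33.7 → 34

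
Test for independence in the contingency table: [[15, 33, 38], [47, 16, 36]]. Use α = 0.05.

χ² = 21.662. df = 2, critical = 5.991. Reject H₀. Variables are dependent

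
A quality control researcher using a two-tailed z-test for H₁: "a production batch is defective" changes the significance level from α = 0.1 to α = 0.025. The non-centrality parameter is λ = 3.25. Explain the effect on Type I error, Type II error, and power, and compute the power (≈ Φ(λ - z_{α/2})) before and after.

Decreasing α from 0.1 to 0.025:
• Type I error rate decreases (α is the Type I rate by definition).
• Critical value moves from z_{α/2} = 1.645 to 2.241, so power = Φ(λ - z_{α/2}) goes from Φ(3.25 - 1.645) = 0.946 to Φ(3.25 - 2.241) = 0.844.
• Type II error rate β = 1 - power therefore increases (0.054 → 0.156).
Appropriate when false positives are costly — here, scrapping a good batch — wasted material and cost for no reason.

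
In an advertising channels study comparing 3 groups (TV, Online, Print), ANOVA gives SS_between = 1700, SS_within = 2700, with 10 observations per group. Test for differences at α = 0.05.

df_between = 2, df_within = 27. F = MS_between/MS_within = 850.0/100.0 = 8.5. F_crit ≈ 3.354. Reject H₀. At least one mean differs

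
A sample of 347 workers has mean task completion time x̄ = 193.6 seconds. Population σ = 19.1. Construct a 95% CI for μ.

CI = x̄ ± z*(σ/√n) = 193.6 ± 1.96(19.1/√347) = 193.6 ± 2.01 = (191.59, 195.61)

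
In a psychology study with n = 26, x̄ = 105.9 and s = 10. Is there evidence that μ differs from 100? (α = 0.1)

t = (x̄ - μ₀)/(s/√n) = (105.9 - 100)/(10/√26) = 3.008. df = 25, critical t = ±1.708. Reject H₀.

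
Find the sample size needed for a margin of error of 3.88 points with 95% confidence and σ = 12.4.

n = (z*σ/E)² = (1.96×12.4/3.88)² = 39.2 → n = 40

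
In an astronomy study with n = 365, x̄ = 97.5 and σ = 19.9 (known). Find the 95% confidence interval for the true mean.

CI = x̄ ± z*(σ/√n) = 97.5 ± 1.96(19.9/√365) = 97.5 ± 2.04 = (95.46, 99.54)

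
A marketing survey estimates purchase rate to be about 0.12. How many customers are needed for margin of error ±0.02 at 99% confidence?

n = z²p(1-p)/E² = 2.576²×0.12×0.88/0.02² = 1751.8 → n = 1752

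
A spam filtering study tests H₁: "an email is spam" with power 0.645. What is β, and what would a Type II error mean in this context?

β = 1 - power = 1 - 0.645 = 0.355. A Type II error is failing to reject H₀ when H₀ is false (false negative) — here, failing to conclude that an email is spam when in fact it is true. Consequence: a spam email lands in the inbox.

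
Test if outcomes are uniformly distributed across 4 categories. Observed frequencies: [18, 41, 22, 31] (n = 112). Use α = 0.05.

Expected = 28 each. χ² = Σ(O-E)²/E = 11.214. df = 3, critical value = 7.815. Reject H₀.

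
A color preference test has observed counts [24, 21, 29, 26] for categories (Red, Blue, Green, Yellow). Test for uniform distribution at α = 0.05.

Expected = 25 each. χ² = Σ(O-E)²/E = 1.36. df = 3, critical value = 7.815. Fail to reject H₀.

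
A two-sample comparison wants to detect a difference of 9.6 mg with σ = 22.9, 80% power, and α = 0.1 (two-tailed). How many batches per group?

n per group = 2(z_α/2 + z_β)²σ²/d² = 2×(1.645 + 0.84)²×22.9²/9.6² = 70.3 → n = 71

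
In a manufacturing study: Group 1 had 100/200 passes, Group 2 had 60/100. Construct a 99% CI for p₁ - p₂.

p̂₁ = 0.5, p̂₂ = 0.6. Difference = -0.1. CI = (-0.256, 0.056)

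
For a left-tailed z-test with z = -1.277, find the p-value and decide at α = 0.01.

p = P(Z < -1.277) = Φ(-1.277) ≈ 0.1008. Since p ≥ 0.01, fail to reject H₀ (not significant) at α = 0.01.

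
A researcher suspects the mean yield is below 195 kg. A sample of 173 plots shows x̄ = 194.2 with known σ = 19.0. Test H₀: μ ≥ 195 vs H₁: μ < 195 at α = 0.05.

z = -0.554. Critical value: -1.645. Fail to reject H₀.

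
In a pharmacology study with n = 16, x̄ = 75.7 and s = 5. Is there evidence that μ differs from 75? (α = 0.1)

t = (x̄ - μ₀)/(s/√n) = (75.7 - 75)/(5/√16) = 0.56. df = 15, critical t = ±1.753. Fail to reject H₀.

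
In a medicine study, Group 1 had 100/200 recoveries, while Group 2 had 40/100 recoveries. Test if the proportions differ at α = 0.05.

p̂₁ = 0.5, p̂₂ = 0.4, pooled p̂ = 0.467. z = 1.637. Critical: ±1.96. Fail to reject H₀.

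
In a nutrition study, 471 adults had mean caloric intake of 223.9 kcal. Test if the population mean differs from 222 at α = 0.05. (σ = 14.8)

z = (x̄ - μ₀)/(σ/√n) = (223.9 - 222)/(14.8/√471) = 2.786. Critical value: ±1.96. Since |2.786| > 1.96, Reject H₀.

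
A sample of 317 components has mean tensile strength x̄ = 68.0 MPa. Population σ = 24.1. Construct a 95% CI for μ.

CI = x̄ ± z*(σ/√n) = 68.0 ± 1.96(24.1/√317) = 68.0 ± 2.65 = (65.35, 70.65)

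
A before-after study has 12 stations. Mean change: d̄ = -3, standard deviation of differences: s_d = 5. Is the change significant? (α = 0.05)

t = d̄/(s_d/√n) = -3/(5/√12) = -2.078. df = 11, critical t = ±2.201. Fail to reject H₀.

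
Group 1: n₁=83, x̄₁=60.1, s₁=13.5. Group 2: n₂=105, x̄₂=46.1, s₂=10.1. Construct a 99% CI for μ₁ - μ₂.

Difference = 14.0. SE = √(13.5²/83 + 10.1²/105) = 1.78. CI = (9.42, 18.58)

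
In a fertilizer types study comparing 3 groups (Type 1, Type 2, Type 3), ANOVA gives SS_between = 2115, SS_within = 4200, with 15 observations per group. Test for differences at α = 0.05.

df_between = 2, df_within = 42. F = MS_between/MS_within = 1057.5/100.0 = 10.575. F_crit ≈ 3.22. Reject H₀. At least one mean differs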